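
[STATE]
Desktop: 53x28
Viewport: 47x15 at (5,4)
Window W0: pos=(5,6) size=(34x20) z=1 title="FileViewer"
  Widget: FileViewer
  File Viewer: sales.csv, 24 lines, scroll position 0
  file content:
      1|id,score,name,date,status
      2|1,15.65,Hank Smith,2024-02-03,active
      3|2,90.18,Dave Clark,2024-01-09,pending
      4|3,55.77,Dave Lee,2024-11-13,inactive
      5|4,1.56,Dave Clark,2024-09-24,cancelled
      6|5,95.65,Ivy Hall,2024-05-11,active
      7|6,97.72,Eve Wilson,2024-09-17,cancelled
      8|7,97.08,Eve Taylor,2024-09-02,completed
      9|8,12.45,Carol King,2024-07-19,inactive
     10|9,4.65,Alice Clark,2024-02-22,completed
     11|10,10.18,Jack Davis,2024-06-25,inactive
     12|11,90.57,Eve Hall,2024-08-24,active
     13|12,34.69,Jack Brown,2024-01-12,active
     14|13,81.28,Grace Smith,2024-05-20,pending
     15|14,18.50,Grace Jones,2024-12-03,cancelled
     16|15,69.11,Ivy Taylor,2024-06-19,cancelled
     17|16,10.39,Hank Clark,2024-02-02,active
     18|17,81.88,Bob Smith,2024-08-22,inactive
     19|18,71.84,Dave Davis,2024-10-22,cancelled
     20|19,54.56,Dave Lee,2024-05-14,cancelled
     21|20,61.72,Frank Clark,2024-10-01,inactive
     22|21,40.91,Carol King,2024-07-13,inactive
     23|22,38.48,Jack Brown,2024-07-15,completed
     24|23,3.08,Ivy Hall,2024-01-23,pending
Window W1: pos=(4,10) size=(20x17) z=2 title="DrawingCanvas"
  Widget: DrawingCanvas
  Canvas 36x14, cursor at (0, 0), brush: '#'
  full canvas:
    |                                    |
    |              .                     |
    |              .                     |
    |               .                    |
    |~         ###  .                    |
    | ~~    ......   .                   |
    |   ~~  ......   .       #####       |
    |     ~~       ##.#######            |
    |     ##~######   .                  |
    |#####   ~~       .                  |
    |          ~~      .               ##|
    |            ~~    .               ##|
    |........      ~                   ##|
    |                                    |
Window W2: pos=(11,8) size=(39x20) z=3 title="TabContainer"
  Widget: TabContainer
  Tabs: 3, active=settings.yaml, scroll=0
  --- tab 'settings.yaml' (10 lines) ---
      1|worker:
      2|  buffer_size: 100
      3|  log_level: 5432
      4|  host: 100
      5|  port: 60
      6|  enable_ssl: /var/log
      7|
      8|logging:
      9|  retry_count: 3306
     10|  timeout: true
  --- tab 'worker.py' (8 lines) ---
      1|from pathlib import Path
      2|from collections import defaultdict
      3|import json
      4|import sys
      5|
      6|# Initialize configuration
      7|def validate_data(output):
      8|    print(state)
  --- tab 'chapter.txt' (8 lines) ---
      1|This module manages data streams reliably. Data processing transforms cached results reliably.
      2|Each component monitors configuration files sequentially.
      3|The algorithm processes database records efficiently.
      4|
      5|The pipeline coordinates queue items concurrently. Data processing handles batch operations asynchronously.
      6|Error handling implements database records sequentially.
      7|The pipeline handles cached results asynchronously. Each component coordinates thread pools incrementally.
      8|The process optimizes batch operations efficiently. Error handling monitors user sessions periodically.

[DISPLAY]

                                               
                                               
┏━━━━━━━━━━━━━━━━━━━━━━━━━━━━━━━━┓             
┃ FileViewer                     ┃             
┠─────┏━━━━━━━━━━━━━━━━━━━━━━━━━━━━━━━━━━━━━┓  
┃id,sc┃ TabContainer                        ┃  
━━━━━━┠─────────────────────────────────────┨  
 Drawi┃[settings.yaml]│ worker.py │ chapter.┃  
──────┃─────────────────────────────────────┃  
+     ┃worker:                              ┃  
      ┃  buffer_size: 100                   ┃  
      ┃  log_level: 5432                    ┃  
      ┃  host: 100                          ┃  
~     ┃  port: 60                           ┃  
 ~~   ┃  enable_ssl: /var/log               ┃  


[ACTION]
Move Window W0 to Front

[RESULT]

                                               
                                               
┏━━━━━━━━━━━━━━━━━━━━━━━━━━━━━━━━┓             
┃ FileViewer                     ┃             
┠────────────────────────────────┨━━━━━━━━━━┓  
┃id,score,name,date,status      ▲┃          ┃  
┃1,15.65,Hank Smith,2024-02-03,a█┃──────────┨  
┃2,90.18,Dave Clark,2024-01-09,p░┃│ chapter.┃  
┃3,55.77,Dave Lee,2024-11-13,ina░┃──────────┃  
┃4,1.56,Dave Clark,2024-09-24,ca░┃          ┃  
┃5,95.65,Ivy Hall,2024-05-11,act░┃          ┃  
┃6,97.72,Eve Wilson,2024-09-17,c░┃          ┃  
┃7,97.08,Eve Taylor,2024-09-02,c░┃          ┃  
┃8,12.45,Carol King,2024-07-19,i░┃          ┃  
┃9,4.65,Alice Clark,2024-02-22,c░┃          ┃  


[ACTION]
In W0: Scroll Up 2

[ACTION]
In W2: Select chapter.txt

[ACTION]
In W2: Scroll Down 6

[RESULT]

                                               
                                               
┏━━━━━━━━━━━━━━━━━━━━━━━━━━━━━━━━┓             
┃ FileViewer                     ┃             
┠────────────────────────────────┨━━━━━━━━━━┓  
┃id,score,name,date,status      ▲┃          ┃  
┃1,15.65,Hank Smith,2024-02-03,a█┃──────────┨  
┃2,90.18,Dave Clark,2024-01-09,p░┃│[chapter.┃  
┃3,55.77,Dave Lee,2024-11-13,ina░┃──────────┃  
┃4,1.56,Dave Clark,2024-09-24,ca░┃ results a┃  
┃5,95.65,Ivy Hall,2024-05-11,act░┃ operation┃  
┃6,97.72,Eve Wilson,2024-09-17,c░┃          ┃  
┃7,97.08,Eve Taylor,2024-09-02,c░┃          ┃  
┃8,12.45,Carol King,2024-07-19,i░┃          ┃  
┃9,4.65,Alice Clark,2024-02-22,c░┃          ┃  


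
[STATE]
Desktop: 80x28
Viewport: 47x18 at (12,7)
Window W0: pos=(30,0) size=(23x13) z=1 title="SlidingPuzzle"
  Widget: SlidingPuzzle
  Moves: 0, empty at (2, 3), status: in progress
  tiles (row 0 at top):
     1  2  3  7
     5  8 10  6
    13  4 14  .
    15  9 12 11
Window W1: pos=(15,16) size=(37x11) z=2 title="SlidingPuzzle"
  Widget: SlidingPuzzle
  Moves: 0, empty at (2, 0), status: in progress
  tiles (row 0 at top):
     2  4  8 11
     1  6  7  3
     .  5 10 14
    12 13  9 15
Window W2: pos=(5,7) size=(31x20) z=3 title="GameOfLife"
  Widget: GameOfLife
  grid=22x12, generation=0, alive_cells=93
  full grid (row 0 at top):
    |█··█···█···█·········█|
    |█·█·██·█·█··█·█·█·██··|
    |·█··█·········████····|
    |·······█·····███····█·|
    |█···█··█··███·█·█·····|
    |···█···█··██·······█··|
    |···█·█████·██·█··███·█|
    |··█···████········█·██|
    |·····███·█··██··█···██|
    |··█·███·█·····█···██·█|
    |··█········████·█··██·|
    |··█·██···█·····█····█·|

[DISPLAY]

━━━━━━━━━━━━━━━━━━━━━━━┓┼────┼────┼────┤┃      
fLife                  ┃│  4 │ 14 │    │┃      
───────────────────────┨┼────┼────┼────┤┃      
                       ┃│  9 │ 12 │ 11 │┃      
·█···█·········█       ┃┴────┴────┴────┘┃      
·█·█··█·█·█·██··       ┃━━━━━━━━━━━━━━━━┛      
········████····       ┃                       
·█·····███····█·       ┃                       
·█··███·█·█·····       ┃                       
·█··██·······█··       ┃━━━━━━━━━━━━━━━┓       
████·██·█··███·█       ┃               ┃       
████········█·██       ┃───────────────┨       
██·█··██··█···██       ┃┐              ┃       
█·█·····█···██·█       ┃│              ┃       
·····████·█··██·       ┃┤              ┃       
···█·····█····█·       ┃│              ┃       
                       ┃┤              ┃       
                       ┃│              ┃       


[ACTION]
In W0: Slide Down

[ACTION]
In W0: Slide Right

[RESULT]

━━━━━━━━━━━━━━━━━━━━━━━┓┼────┼────┼────┤┃      
fLife                  ┃│  4 │ 14 │  6 │┃      
───────────────────────┨┼────┼────┼────┤┃      
                       ┃│  9 │ 12 │ 11 │┃      
·█···█·········█       ┃┴────┴────┴────┘┃      
·█·█··█·█·█·██··       ┃━━━━━━━━━━━━━━━━┛      
········████····       ┃                       
·█·····███····█·       ┃                       
·█··███·█·█·····       ┃                       
·█··██·······█··       ┃━━━━━━━━━━━━━━━┓       
████·██·█··███·█       ┃               ┃       
████········█·██       ┃───────────────┨       
██·█··██··█···██       ┃┐              ┃       
█·█·····█···██·█       ┃│              ┃       
·····████·█··██·       ┃┤              ┃       
···█·····█····█·       ┃│              ┃       
                       ┃┤              ┃       
                       ┃│              ┃       


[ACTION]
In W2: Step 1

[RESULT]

━━━━━━━━━━━━━━━━━━━━━━━┓┼────┼────┼────┤┃      
fLife                  ┃│  4 │ 14 │  6 │┃      
───────────────────────┨┼────┼────┼────┤┃      
                       ┃│  9 │ 12 │ 11 │┃      
█·█·············       ┃┴────┴────┴────┘┃      
█·█····██·█·█···       ┃━━━━━━━━━━━━━━━━┛      
█·█········███··       ┃                       
·····██····█····       ┃                       
███·█·█·█·······       ┃                       
·········█·█·██·       ┃━━━━━━━━━━━━━━━┓       
·····██····█···█       ┃               ┃       
·····█······█···       ┃───────────────┨       
···█···█···██···       ┃┐              ┃       
··█··█··█··██··█       ┃│              ┃       
█·····███···█··█       ┃┤              ┃       
······████···██·       ┃│              ┃       
                       ┃┤              ┃       
                       ┃│              ┃       


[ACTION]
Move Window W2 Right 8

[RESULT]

 ┏━━━━━━━━━━━━━━━━━━━━━━━━━━━━━┓──┼────┤┃      
 ┃ GameOfLife                  ┃4 │  6 │┃      
 ┠─────────────────────────────┨──┼────┤┃      
 ┃Gen: 1                       ┃2 │ 11 │┃      
 ┃·█·██·█·█·············       ┃──┴────┘┃      
 ┃█·█·███·█····██·█·█···       ┃━━━━━━━━┛      
 ┃·█·████·█········███··       ┃               
 ┃···········██····█····       ┃               
 ┃······███·█·█·█·······       ┃               
 ┃···█·█·········█·█·██·       ┃━━━━━━━┓       
 ┃··████·····██····█···█       ┃       ┃       
 ┃····█······█······█···       ┃───────┨       
 ┃···██····█···█···██···       ┃       ┃       
 ┃···██···█··█··█··██··█       ┃       ┃       
 ┃·██···█·····███···█··█       ┃       ┃       
 ┃···█········████···██·       ┃       ┃       
 ┃                             ┃       ┃       
 ┃                             ┃       ┃       


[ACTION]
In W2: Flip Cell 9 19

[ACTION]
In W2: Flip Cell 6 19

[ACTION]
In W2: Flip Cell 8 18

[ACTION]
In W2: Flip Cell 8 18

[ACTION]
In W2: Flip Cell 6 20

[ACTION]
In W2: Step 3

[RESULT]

 ┏━━━━━━━━━━━━━━━━━━━━━━━━━━━━━┓──┼────┤┃      
 ┃ GameOfLife                  ┃4 │  6 │┃      
 ┠─────────────────────────────┨──┼────┤┃      
 ┃Gen: 4                       ┃2 │ 11 │┃      
 ┃·████·················       ┃──┴────┘┃      
 ┃█···█·█···········██··       ┃━━━━━━━━┛      
 ┃·█·····██·███···█··█··       ┃               
 ┃·█······█·█████·█··█··       ┃               
 ┃········█·····█···█···       ┃               
 ┃·█·····█······█···██··       ┃━━━━━━━┓       
 ┃·██·█·█········███····       ┃       ┃       
 ┃···██····███········█·       ┃───────┨       
 ┃···█·█····██·······██·       ┃       ┃       
 ┃···█··█·············██       ┃       ┃       
 ┃·····█·············███       ┃       ┃       
 ┃····█·················       ┃       ┃       
 ┃                             ┃       ┃       
 ┃                             ┃       ┃       


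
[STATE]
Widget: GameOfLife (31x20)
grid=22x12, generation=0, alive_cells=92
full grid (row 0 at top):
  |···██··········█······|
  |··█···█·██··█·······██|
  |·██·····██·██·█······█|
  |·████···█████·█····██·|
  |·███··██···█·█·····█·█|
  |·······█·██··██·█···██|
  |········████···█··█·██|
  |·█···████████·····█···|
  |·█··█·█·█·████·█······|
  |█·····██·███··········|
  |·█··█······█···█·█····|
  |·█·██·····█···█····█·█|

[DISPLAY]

Gen: 0                         
···██··········█······         
··█···█·██··█·······██         
·██·····██·██·█······█         
·████···█████·█····██·         
·███··██···█·█·····█·█         
·······█·██··██·█···██         
········████···█··█·██         
·█···████████·····█···         
·█··█·█·█·████·█······         
█·····██·███··········         
·█··█······█···█·█····         
·█·██·····█···█····█·█         
                               
                               
                               
                               
                               
                               
                               


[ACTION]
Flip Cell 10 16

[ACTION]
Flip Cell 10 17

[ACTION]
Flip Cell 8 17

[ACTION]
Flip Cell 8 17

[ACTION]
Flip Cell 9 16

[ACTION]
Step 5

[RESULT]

Gen: 5                         
····················█·         
·······█·····█·····███         
······█·█·█·█·█···█··█         
··██·█···█·····█··██··         
···██·███·█····█···██·         
·······██·█·█·······█·         
······················         
····██·█··············         
······█···············         
·············██·······         
·············███·█····         
··············████····         
                               
                               
                               
                               
                               
                               
                               


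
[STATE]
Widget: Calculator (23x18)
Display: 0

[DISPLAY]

                      0
┌───┬───┬───┬───┐      
│ 7 │ 8 │ 9 │ ÷ │      
├───┼───┼───┼───┤      
│ 4 │ 5 │ 6 │ × │      
├───┼───┼───┼───┤      
│ 1 │ 2 │ 3 │ - │      
├───┼───┼───┼───┤      
│ 0 │ . │ = │ + │      
├───┼───┼───┼───┤      
│ C │ MC│ MR│ M+│      
└───┴───┴───┴───┘      
                       
                       
                       
                       
                       
                       


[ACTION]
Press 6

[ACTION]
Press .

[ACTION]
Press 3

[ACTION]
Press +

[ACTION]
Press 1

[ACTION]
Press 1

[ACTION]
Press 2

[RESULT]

                    112
┌───┬───┬───┬───┐      
│ 7 │ 8 │ 9 │ ÷ │      
├───┼───┼───┼───┤      
│ 4 │ 5 │ 6 │ × │      
├───┼───┼───┼───┤      
│ 1 │ 2 │ 3 │ - │      
├───┼───┼───┼───┤      
│ 0 │ . │ = │ + │      
├───┼───┼───┼───┤      
│ C │ MC│ MR│ M+│      
└───┴───┴───┴───┘      
                       
                       
                       
                       
                       
                       


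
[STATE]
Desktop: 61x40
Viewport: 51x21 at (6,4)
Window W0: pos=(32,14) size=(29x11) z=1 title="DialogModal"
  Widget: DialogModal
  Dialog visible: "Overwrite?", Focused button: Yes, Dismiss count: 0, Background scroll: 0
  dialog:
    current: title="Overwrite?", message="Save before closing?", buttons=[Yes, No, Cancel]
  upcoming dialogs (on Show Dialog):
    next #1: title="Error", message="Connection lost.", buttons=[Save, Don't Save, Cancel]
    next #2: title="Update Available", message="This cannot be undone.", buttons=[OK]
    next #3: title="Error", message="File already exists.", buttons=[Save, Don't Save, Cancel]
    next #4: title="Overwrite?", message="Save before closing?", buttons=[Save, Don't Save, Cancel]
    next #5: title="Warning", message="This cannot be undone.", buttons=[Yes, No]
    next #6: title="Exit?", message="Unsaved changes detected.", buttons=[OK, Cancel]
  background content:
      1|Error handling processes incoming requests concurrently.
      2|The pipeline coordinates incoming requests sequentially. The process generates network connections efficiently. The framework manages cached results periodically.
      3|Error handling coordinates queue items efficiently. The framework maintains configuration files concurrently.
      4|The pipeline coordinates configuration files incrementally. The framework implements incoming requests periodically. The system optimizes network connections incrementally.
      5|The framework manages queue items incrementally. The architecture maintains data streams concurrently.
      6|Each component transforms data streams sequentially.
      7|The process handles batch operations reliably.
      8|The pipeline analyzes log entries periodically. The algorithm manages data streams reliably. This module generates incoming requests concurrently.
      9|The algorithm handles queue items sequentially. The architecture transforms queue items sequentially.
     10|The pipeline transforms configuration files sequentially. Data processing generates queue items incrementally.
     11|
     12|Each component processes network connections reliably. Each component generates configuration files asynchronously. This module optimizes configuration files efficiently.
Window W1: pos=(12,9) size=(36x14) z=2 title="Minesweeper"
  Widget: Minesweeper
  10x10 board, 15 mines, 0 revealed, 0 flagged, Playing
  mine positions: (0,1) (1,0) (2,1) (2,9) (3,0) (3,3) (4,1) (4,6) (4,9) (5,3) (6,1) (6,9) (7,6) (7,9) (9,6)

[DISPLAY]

                                                   
                                                   
                                                   
                                                   
                                                   
      ┏━━━━━━━━━━━━━━━━━━━━━━━━━━━━━━━━━━┓         
      ┃ Minesweeper                      ┃         
      ┠──────────────────────────────────┨         
      ┃■■■■■■■■■■                        ┃         
      ┃■■■■■■■■■■                        ┃         
      ┃■■■■■■■■■■                        ┃━━━━━━━━━
      ┃■■■■■■■■■■                        ┃         
      ┃■■■■■■■■■■                        ┃─────────
      ┃■■■■■■■■■■                        ┃processes
      ┃■■■■■■■■■■                        ┃─────────
      ┃■■■■■■■■■■                        ┃ite?     
      ┃■■■■■■■■■■                        ┃ closing?
      ┃■■■■■■■■■■                        ┃ Cancel  
      ┗━━━━━━━━━━━━━━━━━━━━━━━━━━━━━━━━━━┛─────────
                          ┃The process handles batc
                          ┗━━━━━━━━━━━━━━━━━━━━━━━━


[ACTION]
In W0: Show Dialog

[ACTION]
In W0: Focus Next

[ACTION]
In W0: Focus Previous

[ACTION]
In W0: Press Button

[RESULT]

                                                   
                                                   
                                                   
                                                   
                                                   
      ┏━━━━━━━━━━━━━━━━━━━━━━━━━━━━━━━━━━┓         
      ┃ Minesweeper                      ┃         
      ┠──────────────────────────────────┨         
      ┃■■■■■■■■■■                        ┃         
      ┃■■■■■■■■■■                        ┃         
      ┃■■■■■■■■■■                        ┃━━━━━━━━━
      ┃■■■■■■■■■■                        ┃         
      ┃■■■■■■■■■■                        ┃─────────
      ┃■■■■■■■■■■                        ┃processes
      ┃■■■■■■■■■■                        ┃ordinates
      ┃■■■■■■■■■■                        ┃coordinat
      ┃■■■■■■■■■■                        ┃ordinates
      ┃■■■■■■■■■■                        ┃anages qu
      ┗━━━━━━━━━━━━━━━━━━━━━━━━━━━━━━━━━━┛transform
                          ┃The process handles batc
                          ┗━━━━━━━━━━━━━━━━━━━━━━━━


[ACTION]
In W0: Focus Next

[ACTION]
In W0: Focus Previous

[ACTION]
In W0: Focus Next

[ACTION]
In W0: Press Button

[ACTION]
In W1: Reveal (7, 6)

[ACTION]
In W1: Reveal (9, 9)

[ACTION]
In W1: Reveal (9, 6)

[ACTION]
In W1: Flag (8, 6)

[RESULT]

                                                   
                                                   
                                                   
                                                   
                                                   
      ┏━━━━━━━━━━━━━━━━━━━━━━━━━━━━━━━━━━┓         
      ┃ Minesweeper                      ┃         
      ┠──────────────────────────────────┨         
      ┃■✹■■■■■■■■                        ┃         
      ┃✹■■■■■■■■■                        ┃         
      ┃■✹■■■■■■■✹                        ┃━━━━━━━━━
      ┃✹■■✹■■■■■■                        ┃         
      ┃■✹■■■■✹■■✹                        ┃─────────
      ┃■■■✹■■■■■■                        ┃processes
      ┃■✹■■■■■■■✹                        ┃ordinates
      ┃■■■■■■✹■■✹                        ┃coordinat
      ┃■■■■■■■■■■                        ┃ordinates
      ┃■■■■■■✹■■■                        ┃anages qu
      ┗━━━━━━━━━━━━━━━━━━━━━━━━━━━━━━━━━━┛transform
                          ┃The process handles batc
                          ┗━━━━━━━━━━━━━━━━━━━━━━━━


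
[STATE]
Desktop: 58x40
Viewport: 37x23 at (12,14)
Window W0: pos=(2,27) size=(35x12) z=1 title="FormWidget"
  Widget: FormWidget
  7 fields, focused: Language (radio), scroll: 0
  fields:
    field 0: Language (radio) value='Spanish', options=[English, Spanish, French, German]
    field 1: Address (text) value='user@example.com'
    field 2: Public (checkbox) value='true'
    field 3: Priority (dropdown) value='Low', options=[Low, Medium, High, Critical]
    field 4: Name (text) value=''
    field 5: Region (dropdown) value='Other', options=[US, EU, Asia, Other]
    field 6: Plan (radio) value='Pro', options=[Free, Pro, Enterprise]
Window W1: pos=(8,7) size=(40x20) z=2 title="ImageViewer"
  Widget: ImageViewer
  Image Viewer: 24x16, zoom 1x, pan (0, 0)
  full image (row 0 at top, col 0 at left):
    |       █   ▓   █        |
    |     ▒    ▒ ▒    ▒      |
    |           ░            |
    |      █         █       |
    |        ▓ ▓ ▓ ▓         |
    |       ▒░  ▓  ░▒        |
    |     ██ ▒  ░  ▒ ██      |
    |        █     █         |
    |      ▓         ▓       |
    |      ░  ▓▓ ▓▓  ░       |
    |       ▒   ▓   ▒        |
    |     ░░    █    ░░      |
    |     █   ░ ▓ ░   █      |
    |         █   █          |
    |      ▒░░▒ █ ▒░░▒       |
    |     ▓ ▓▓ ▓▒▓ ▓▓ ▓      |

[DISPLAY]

     ▓ ▓ ▓ ▓                       ┃ 
    ▒░  ▓  ░▒                      ┃ 
  ██ ▒  ░  ▒ ██                    ┃ 
     █     █                       ┃ 
   ▓         ▓                     ┃ 
   ░  ▓▓ ▓▓  ░                     ┃ 
    ▒   ▓   ▒                      ┃ 
  ░░    █    ░░                    ┃ 
  █   ░ ▓ ░   █                    ┃ 
      █   █                        ┃ 
   ▒░░▒ █ ▒░░▒                     ┃ 
  ▓ ▓▓ ▓▒▓ ▓▓ ▓                    ┃ 
━━━━━━━━━━━━━━━━━━━━━━━━━━━━━━━━━━━┛ 
━━━━━━━━━━━━━━━━━━━━━━━━┓            
et                      ┃            
────────────────────────┨            
e:   ( ) English  (●) Sp┃            
:    [user@example.com ]┃            
     [x]                ┃            
y:   [Low             ▼]┃            
     [                 ]┃            
     [Other           ▼]┃            
     ( ) Free  (●) Pro  ┃            


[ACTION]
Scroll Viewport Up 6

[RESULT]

ageViewer                          ┃ 
───────────────────────────────────┨ 
    █   ▓   █                      ┃ 
  ▒    ▒ ▒    ▒                    ┃ 
        ░                          ┃ 
   █         █                     ┃ 
     ▓ ▓ ▓ ▓                       ┃ 
    ▒░  ▓  ░▒                      ┃ 
  ██ ▒  ░  ▒ ██                    ┃ 
     █     █                       ┃ 
   ▓         ▓                     ┃ 
   ░  ▓▓ ▓▓  ░                     ┃ 
    ▒   ▓   ▒                      ┃ 
  ░░    █    ░░                    ┃ 
  █   ░ ▓ ░   █                    ┃ 
      █   █                        ┃ 
   ▒░░▒ █ ▒░░▒                     ┃ 
  ▓ ▓▓ ▓▒▓ ▓▓ ▓                    ┃ 
━━━━━━━━━━━━━━━━━━━━━━━━━━━━━━━━━━━┛ 
━━━━━━━━━━━━━━━━━━━━━━━━┓            
et                      ┃            
────────────────────────┨            
e:   ( ) English  (●) Sp┃            


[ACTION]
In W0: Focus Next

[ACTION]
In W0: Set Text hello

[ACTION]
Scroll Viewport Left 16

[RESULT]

        ┃ ImageViewer                
        ┠────────────────────────────
        ┃       █   ▓   █            
        ┃     ▒    ▒ ▒    ▒          
        ┃           ░                
        ┃      █         █           
        ┃        ▓ ▓ ▓ ▓             
        ┃       ▒░  ▓  ░▒            
        ┃     ██ ▒  ░  ▒ ██          
        ┃        █     █             
        ┃      ▓         ▓           
        ┃      ░  ▓▓ ▓▓  ░           
        ┃       ▒   ▓   ▒            
        ┃     ░░    █    ░░          
        ┃     █   ░ ▓ ░   █          
        ┃         █   █              
        ┃      ▒░░▒ █ ▒░░▒           
        ┃     ▓ ▓▓ ▓▒▓ ▓▓ ▓          
        ┗━━━━━━━━━━━━━━━━━━━━━━━━━━━━
  ┏━━━━━━━━━━━━━━━━━━━━━━━━━━━━━━━━━┓
  ┃ FormWidget                      ┃
  ┠─────────────────────────────────┨
  ┃  Language:   ( ) English  (●) Sp┃


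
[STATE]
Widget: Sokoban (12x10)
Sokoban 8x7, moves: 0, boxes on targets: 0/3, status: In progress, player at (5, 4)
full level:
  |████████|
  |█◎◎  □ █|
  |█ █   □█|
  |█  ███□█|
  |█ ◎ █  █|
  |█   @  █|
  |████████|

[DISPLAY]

████████    
█◎◎  □ █    
█ █   □█    
█  ███□█    
█ ◎ █  █    
█   @  █    
████████    
Moves: 0  0/
            
            


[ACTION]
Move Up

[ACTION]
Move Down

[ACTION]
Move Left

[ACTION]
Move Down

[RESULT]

████████    
█◎◎  □ █    
█ █   □█    
█  ███□█    
█ ◎ █  █    
█  @   █    
████████    
Moves: 1  0/
            
            


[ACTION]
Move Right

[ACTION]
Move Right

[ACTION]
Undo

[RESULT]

████████    
█◎◎  □ █    
█ █   □█    
█  ███□█    
█ ◎ █  █    
█   @  █    
████████    
Moves: 2  0/
            
            


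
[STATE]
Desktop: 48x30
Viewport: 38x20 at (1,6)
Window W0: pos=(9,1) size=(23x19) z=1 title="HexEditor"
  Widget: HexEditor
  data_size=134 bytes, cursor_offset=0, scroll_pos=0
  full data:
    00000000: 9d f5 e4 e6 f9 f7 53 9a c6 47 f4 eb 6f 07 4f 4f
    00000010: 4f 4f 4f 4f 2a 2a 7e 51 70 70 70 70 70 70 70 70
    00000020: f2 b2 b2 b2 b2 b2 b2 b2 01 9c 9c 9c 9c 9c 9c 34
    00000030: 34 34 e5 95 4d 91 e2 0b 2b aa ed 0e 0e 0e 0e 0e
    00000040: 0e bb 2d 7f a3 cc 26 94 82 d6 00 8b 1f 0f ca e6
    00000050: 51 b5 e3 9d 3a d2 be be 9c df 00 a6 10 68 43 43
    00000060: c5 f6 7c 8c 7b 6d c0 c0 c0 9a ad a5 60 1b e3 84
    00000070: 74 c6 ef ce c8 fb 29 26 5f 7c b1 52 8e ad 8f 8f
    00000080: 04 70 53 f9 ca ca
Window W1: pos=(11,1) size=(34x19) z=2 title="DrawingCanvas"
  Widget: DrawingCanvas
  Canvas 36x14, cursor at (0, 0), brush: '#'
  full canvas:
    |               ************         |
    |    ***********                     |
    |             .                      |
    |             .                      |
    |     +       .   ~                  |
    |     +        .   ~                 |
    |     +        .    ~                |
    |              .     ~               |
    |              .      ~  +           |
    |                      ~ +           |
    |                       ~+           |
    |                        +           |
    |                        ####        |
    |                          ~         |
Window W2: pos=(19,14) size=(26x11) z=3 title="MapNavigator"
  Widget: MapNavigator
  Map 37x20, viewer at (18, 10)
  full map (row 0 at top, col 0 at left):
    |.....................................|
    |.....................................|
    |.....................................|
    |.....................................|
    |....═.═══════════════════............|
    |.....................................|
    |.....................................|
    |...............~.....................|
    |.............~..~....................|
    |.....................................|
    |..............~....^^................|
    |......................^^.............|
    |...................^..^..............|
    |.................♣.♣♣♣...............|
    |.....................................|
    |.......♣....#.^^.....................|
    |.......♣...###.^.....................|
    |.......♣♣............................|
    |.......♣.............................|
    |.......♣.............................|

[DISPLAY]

        ┃0┃             .             
        ┃0┃             .             
        ┃0┃     +       .   ~         
        ┃0┃     +        .   ~        
        ┃0┃     +        .    ~       
        ┃0┃              .     ~      
        ┃0┃              .      ~  +  
        ┃ ┃                      ~ +  
        ┃ ┃       ┏━━━━━━━━━━━━━━━━━━━
        ┃ ┃       ┃ MapNavigator      
        ┃ ┃       ┠───────────────────
        ┃ ┃       ┃.........~.........
        ┃ ┃       ┃.......~..~........
        ┗━┗━━━━━━━┃...................
                  ┃........~...@^^....
                  ┃................^^.
                  ┃.............^..^..
                  ┃...........♣.♣♣♣...
                  ┗━━━━━━━━━━━━━━━━━━━
                                      


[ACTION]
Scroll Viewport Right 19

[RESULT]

0┃             .                  ┃   
0┃             .                  ┃   
0┃     +       .   ~              ┃   
0┃     +        .   ~             ┃   
0┃     +        .    ~            ┃   
0┃              .     ~           ┃   
0┃              .      ~  +       ┃   
 ┃                      ~ +       ┃   
 ┃       ┏━━━━━━━━━━━━━━━━━━━━━━━━┓   
 ┃       ┃ MapNavigator           ┃   
 ┃       ┠────────────────────────┨   
 ┃       ┃.........~..............┃   
 ┃       ┃.......~..~.............┃   
━┗━━━━━━━┃........................┃   
         ┃........~...@^^.........┃   
         ┃................^^......┃   
         ┃.............^..^.......┃   
         ┃...........♣.♣♣♣........┃   
         ┗━━━━━━━━━━━━━━━━━━━━━━━━┛   
                                      


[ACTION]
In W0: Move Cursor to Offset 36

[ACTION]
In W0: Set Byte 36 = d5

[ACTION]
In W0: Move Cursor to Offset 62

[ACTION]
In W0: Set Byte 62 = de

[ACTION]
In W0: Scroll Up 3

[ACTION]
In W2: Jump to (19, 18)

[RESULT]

0┃             .                  ┃   
0┃             .                  ┃   
0┃     +       .   ~              ┃   
0┃     +        .   ~             ┃   
0┃     +        .    ~            ┃   
0┃              .     ~           ┃   
0┃              .      ~  +       ┃   
 ┃                      ~ +       ┃   
 ┃       ┏━━━━━━━━━━━━━━━━━━━━━━━━┓   
 ┃       ┃ MapNavigator           ┃   
 ┃       ┠────────────────────────┨   
 ┃       ┃♣....#.^^...............┃   
 ┃       ┃♣...###.^...............┃   
━┗━━━━━━━┃♣♣......................┃   
         ┃♣...........@...........┃   
         ┃♣.......................┃   
         ┃                        ┃   
         ┃                        ┃   
         ┗━━━━━━━━━━━━━━━━━━━━━━━━┛   
                                      


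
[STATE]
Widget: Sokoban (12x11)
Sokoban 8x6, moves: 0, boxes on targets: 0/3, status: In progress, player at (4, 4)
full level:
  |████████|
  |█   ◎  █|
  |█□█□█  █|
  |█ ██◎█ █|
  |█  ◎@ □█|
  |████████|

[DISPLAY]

████████    
█   ◎  █    
█□█□█  █    
█ ██◎█ █    
█  ◎@ □█    
████████    
Moves: 0  0/
            
            
            
            


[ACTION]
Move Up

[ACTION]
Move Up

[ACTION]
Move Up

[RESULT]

████████    
█   ◎  █    
█□█□█  █    
█ ██+█ █    
█  ◎  □█    
████████    
Moves: 1  0/
            
            
            
            
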